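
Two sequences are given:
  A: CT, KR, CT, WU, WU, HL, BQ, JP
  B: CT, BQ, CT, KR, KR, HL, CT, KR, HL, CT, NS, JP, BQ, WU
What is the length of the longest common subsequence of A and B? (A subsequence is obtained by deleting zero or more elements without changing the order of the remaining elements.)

5

A longest common subsequence is CT, KR, CT, HL, BQ (length 5); the LCS DP confirms no longer common subsequence exists.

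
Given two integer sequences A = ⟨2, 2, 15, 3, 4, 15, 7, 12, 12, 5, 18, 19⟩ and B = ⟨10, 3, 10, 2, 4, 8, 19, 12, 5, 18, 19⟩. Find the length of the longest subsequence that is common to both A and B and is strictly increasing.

A longest common strictly increasing subsequence is 3, 4, 12, 18, 19 (length 5); it appears in order in both A and B, and no longer such subsequence exists.

5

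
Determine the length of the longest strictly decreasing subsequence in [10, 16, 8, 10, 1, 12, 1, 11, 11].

3

One longest decreasing subsequence is 10, 8, 1 (positions 1,3,5), of length 3; no longer one exists.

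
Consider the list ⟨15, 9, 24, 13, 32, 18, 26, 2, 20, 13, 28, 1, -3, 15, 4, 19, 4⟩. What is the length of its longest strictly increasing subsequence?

5

Let dp[i] be the longest increasing subsequence ending at position i. Then dp = [1, 1, 2, 2, 3, 3, 4, 1, 4, 2, 5, 1, 1, 3, 2, 4, 2].
The maximum is 5; one witness is 9, 13, 18, 26, 28 at positions 2,4,6,7,11.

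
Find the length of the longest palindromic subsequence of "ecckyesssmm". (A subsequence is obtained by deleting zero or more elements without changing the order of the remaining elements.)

4

Using dp[i][j] = 2 + dp[i+1][j−1] if the ends match, else max(dp[i+1][j], dp[i][j−1]):
dp[1][11] = 4. A witness is ecce at positions 1,2,3,6.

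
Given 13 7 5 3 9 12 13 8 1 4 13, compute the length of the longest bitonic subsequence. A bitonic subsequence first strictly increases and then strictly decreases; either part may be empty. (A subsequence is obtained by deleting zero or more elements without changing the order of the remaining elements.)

Let inc[i] be the LIS ending at i and dec[i] the longest strictly decreasing subsequence starting at i. inc = [1, 1, 1, 1, 2, 3, 4, 2, 1, 2, 4], dec = [5, 4, 3, 2, 3, 3, 3, 2, 1, 1, 1].
max_i inc[i]+dec[i]−1 = 6, with one witness 7, 9, 12, 13, 8, 4.

6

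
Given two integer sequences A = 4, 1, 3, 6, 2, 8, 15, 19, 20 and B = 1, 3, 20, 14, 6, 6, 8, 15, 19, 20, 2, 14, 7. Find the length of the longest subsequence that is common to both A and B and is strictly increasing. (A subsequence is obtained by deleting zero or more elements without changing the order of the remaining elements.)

For each value that appears in both, track the longest common increasing run ending there.
The best achievable length is 7; one witness is 1, 3, 6, 8, 15, 19, 20 (A-positions 2,3,4,6,7,8,9, B-positions 1,2,5,7,8,9,10).

7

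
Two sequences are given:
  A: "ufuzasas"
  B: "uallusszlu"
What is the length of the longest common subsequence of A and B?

Backtracking the LCS table gives one alignment: u (A1,B1) → u (A3,B5) → s (A6,B6) → s (A8,B7).
So the longest common subsequence has length 4.

4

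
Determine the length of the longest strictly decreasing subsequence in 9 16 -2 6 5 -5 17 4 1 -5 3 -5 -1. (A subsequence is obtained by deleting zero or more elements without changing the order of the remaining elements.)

One longest decreasing subsequence is 9, 6, 5, 4, 1, -5 (positions 1,4,5,8,9,10), of length 6; no longer one exists.

6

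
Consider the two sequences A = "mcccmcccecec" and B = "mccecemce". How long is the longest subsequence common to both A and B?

7

Backtracking the LCS table gives one alignment: m (A1,B1) → c (A2,B2) → c (A3,B3) → c (A4,B5) → m (A5,B7) → c (A10,B8) → e (A11,B9).
So the longest common subsequence has length 7.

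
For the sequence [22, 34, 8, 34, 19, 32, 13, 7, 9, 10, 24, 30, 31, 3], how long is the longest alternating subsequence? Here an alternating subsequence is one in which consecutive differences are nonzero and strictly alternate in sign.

Track the best alternating length ending on an up-step vs a down-step at each position: up/down = 1/1, 2/1, 1/3, 4/1, 4/5, 6/5, 4/7, 1/7, 8/7, 8/7, 8/7, 8/7, 8/7, 1/9.
The maximum over both is 9; one such subsequence is 22, 34, 8, 34, 19, 32, 7, 9, 3.

9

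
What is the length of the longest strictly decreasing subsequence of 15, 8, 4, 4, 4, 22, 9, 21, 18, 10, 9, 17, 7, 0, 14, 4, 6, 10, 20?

One longest decreasing subsequence is 22, 21, 18, 10, 9, 7, 0 (positions 6,8,9,10,11,13,14), of length 7; no longer one exists.

7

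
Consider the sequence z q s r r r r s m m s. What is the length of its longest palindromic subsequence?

6

One longest palindromic subsequence is srrrrs (positions 3,4,5,6,7,11); it reads the same forward and backward, and the interval DP gives dp[1][11] = 6.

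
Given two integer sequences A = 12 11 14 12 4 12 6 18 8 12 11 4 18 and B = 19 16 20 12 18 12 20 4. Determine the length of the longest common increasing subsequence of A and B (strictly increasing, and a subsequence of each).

2

For each value that appears in both, track the longest common increasing run ending there.
The best achievable length is 2; one witness is 12, 18 (A-positions 1,8, B-positions 4,5).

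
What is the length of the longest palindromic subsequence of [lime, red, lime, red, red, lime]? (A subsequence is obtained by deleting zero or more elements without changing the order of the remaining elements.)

Using dp[i][j] = 2 + dp[i+1][j−1] if the ends match, else max(dp[i+1][j], dp[i][j−1]):
dp[1][6] = 5. A witness is lime red red red lime at positions 1,2,4,5,6.

5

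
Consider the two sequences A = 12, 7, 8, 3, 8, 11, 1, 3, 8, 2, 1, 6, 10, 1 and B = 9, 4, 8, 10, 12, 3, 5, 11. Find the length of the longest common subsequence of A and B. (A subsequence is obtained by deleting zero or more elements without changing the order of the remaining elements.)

Backtracking the LCS table gives one alignment: 12 (A1,B5) → 3 (A4,B6) → 11 (A6,B8).
So the longest common subsequence has length 3.

3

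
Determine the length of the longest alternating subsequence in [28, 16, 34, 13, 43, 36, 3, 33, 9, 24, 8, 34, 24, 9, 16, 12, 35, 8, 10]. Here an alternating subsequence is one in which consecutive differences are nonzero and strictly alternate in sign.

A longest alternating subsequence is 28, 16, 34, 13, 43, 3, 33, 9, 24, 8, 34, 9, 16, 12, 35, 8, 10 (positions 1,2,3,4,5,7,8,9,10,11,12,14,15,16,17,18,19); its 16 consecutive differences strictly alternate in sign, and length 17 is optimal.

17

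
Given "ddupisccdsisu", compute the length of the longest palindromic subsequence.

One longest palindromic subsequence is uisccsiu (positions 3,5,6,7,8,10,11,13); it reads the same forward and backward, and the interval DP gives dp[1][13] = 8.

8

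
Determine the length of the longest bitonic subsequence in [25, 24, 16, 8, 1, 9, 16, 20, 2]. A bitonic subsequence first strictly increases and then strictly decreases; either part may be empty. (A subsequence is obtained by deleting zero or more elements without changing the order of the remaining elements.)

5

One longest bitonic subsequence is 25, 24, 16, 9, 2 (positions 1,2,3,6,9): it rises to 25 then falls. Length 5 is optimal.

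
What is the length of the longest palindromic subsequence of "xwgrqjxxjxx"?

6

Using dp[i][j] = 2 + dp[i+1][j−1] if the ends match, else max(dp[i+1][j], dp[i][j−1]):
dp[1][11] = 6. A witness is xjxxjx at positions 1,6,7,8,9,11.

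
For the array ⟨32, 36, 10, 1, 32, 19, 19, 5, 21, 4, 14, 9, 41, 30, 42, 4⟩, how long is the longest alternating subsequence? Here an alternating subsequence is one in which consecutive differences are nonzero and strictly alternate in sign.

Track the best alternating length ending on an up-step vs a down-step at each position: up/down = 1/1, 2/1, 1/3, 1/3, 4/3, 4/5, 4/5, 4/5, 6/5, 4/7, 8/7, 8/9, 10/1, 10/11, 12/1, 4/13.
The maximum over both is 13; one such subsequence is 32, 36, 10, 32, 19, 21, 4, 14, 9, 41, 30, 42, 4.

13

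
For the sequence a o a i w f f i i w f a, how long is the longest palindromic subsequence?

6

One longest palindromic subsequence is afiifa (positions 1,6,8,9,11,12); it reads the same forward and backward, and the interval DP gives dp[1][12] = 6.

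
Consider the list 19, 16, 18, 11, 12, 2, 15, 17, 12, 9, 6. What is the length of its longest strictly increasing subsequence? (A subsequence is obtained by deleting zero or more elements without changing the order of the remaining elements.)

One longest increasing subsequence is 11, 12, 15, 17 (positions 4,5,7,8), of length 4; no longer one exists.

4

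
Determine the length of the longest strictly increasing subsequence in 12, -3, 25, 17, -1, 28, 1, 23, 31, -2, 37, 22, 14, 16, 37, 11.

Scanning left to right, the best length ending at each element is: 12→1, -3→1, 25→2, 17→2, -1→2, 28→3, 1→3, 23→4, 31→5, -2→2, 37→6, 22→4, 14→4, 16→5, 37→6, 11→4.
So the longest increasing subsequence has length 6, e.g. -3, -1, 1, 23, 31, 37.

6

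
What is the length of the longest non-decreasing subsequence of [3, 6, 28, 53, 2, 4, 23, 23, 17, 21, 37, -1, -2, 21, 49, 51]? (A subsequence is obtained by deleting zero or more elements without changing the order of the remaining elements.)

7

Let dp[i] be the longest non-decreasing subsequence ending at position i. Then dp = [1, 2, 3, 4, 1, 2, 3, 4, 3, 4, 5, 1, 1, 5, 6, 7].
The maximum is 7; one witness is 3, 6, 23, 23, 37, 49, 51 at positions 1,2,7,8,11,15,16.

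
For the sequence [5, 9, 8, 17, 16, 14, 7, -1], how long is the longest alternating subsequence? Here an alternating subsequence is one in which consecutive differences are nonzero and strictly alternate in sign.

5

A longest alternating subsequence is 5, 9, 8, 17, 16 (positions 1,2,3,4,5); its 4 consecutive differences strictly alternate in sign, and length 5 is optimal.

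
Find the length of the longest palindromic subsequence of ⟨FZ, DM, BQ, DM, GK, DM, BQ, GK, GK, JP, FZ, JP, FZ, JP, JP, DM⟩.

7

Using dp[i][j] = 2 + dp[i+1][j−1] if the ends match, else max(dp[i+1][j], dp[i][j−1]):
dp[1][16] = 7. A witness is DM JP JP FZ JP JP DM at positions 2,10,12,13,14,15,16.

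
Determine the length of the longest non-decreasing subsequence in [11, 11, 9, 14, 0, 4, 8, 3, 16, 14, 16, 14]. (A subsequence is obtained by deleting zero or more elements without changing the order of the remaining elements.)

5

Scanning left to right, the best length ending at each element is: 11→1, 11→2, 9→1, 14→3, 0→1, 4→2, 8→3, 3→2, 16→4, 14→4, 16→5, 14→5.
So the longest non-decreasing subsequence has length 5, e.g. 11, 11, 14, 16, 16.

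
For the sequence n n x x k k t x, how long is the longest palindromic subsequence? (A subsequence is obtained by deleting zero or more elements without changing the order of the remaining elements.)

4

One longest palindromic subsequence is xkkx (positions 3,5,6,8); it reads the same forward and backward, and the interval DP gives dp[1][8] = 4.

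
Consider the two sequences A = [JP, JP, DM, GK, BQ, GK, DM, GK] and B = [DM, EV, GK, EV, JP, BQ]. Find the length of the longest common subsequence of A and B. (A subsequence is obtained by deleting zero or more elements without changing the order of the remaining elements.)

3

Backtracking the LCS table gives one alignment: DM (A3,B1) → GK (A4,B3) → BQ (A5,B6).
So the longest common subsequence has length 3.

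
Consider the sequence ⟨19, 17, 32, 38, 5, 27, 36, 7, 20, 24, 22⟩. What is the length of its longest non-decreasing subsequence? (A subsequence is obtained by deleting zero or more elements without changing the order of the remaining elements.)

One longest non-decreasing subsequence is 5, 7, 20, 24 (positions 5,8,9,10), of length 4; no longer one exists.

4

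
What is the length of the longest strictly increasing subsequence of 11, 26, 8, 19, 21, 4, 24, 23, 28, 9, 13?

Let dp[i] be the longest increasing subsequence ending at position i. Then dp = [1, 2, 1, 2, 3, 1, 4, 4, 5, 2, 3].
The maximum is 5; one witness is 11, 19, 21, 24, 28 at positions 1,4,5,7,9.

5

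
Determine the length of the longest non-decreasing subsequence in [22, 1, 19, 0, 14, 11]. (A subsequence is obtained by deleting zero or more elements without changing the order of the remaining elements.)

Let dp[i] be the longest non-decreasing subsequence ending at position i. Then dp = [1, 1, 2, 1, 2, 2].
The maximum is 2; one witness is 1, 19 at positions 2,3.

2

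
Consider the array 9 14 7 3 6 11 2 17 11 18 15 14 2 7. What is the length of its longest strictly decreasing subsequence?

Scanning left to right, the best length ending at each element is: 9→1, 14→1, 7→2, 3→3, 6→3, 11→2, 2→4, 17→1, 11→2, 18→1, 15→2, 14→3, 2→4, 7→4.
So the longest decreasing subsequence has length 4, e.g. 9, 7, 3, 2.

4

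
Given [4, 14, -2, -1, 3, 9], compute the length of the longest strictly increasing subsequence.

4

Scanning left to right, the best length ending at each element is: 4→1, 14→2, -2→1, -1→2, 3→3, 9→4.
So the longest increasing subsequence has length 4, e.g. -2, -1, 3, 9.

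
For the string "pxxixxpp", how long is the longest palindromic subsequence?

7

One longest palindromic subsequence is pxxixxp (positions 1,2,3,4,5,6,8); it reads the same forward and backward, and the interval DP gives dp[1][8] = 7.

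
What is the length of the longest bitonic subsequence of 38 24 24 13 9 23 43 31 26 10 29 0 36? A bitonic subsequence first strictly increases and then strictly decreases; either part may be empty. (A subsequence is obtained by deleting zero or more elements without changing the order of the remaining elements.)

One longest bitonic subsequence is 13, 23, 43, 31, 26, 10, 0 (positions 4,6,7,8,9,10,12): it rises to 43 then falls. Length 7 is optimal.

7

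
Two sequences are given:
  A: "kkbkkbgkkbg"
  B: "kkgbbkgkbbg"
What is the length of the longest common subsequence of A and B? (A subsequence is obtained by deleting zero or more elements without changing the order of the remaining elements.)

A longest common subsequence is kkbkkbbg (length 8); the LCS DP confirms no longer common subsequence exists.

8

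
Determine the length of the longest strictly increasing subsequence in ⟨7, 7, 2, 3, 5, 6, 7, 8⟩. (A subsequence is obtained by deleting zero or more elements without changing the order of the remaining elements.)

6

Let dp[i] be the longest increasing subsequence ending at position i. Then dp = [1, 1, 1, 2, 3, 4, 5, 6].
The maximum is 6; one witness is 2, 3, 5, 6, 7, 8 at positions 3,4,5,6,7,8.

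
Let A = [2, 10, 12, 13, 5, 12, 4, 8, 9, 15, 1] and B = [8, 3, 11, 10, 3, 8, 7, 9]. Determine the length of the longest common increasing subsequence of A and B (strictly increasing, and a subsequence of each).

2

A longest common strictly increasing subsequence is 8, 9 (length 2); it appears in order in both A and B, and no longer such subsequence exists.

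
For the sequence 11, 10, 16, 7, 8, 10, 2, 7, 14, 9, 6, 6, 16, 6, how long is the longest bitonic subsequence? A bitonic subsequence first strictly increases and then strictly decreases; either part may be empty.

6

One longest bitonic subsequence is 7, 8, 10, 14, 9, 6 (positions 4,5,6,9,10,14): it rises to 14 then falls. Length 6 is optimal.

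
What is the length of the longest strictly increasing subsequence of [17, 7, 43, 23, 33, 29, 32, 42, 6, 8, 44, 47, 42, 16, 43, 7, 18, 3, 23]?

One longest increasing subsequence is 17, 23, 29, 32, 42, 44, 47 (positions 1,4,6,7,8,11,12), of length 7; no longer one exists.

7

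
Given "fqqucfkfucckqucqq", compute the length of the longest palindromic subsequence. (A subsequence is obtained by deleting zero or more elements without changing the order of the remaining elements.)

Using dp[i][j] = 2 + dp[i+1][j−1] if the ends match, else max(dp[i+1][j], dp[i][j−1]):
dp[1][17] = 11. A witness is qqucfkfcuqq at positions 2,3,4,5,6,7,8,11,14,16,17.

11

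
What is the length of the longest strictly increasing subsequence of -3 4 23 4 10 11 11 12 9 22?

6

Scanning left to right, the best length ending at each element is: -3→1, 4→2, 23→3, 4→2, 10→3, 11→4, 11→4, 12→5, 9→3, 22→6.
So the longest increasing subsequence has length 6, e.g. -3, 4, 10, 11, 12, 22.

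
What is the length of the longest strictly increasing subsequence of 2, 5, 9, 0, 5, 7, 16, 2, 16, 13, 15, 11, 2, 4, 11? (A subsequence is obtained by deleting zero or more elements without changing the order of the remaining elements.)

5

Let dp[i] be the longest increasing subsequence ending at position i. Then dp = [1, 2, 3, 1, 2, 3, 4, 2, 4, 4, 5, 4, 2, 3, 4].
The maximum is 5; one witness is 2, 5, 9, 13, 15 at positions 1,2,3,10,11.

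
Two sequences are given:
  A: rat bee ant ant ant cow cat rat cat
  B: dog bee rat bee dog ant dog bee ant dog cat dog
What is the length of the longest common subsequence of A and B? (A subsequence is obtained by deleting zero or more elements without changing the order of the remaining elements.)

5

Backtracking the LCS table gives one alignment: rat (A1,B3) → bee (A2,B4) → ant (A3,B6) → ant (A4,B9) → cat (A7,B11).
So the longest common subsequence has length 5.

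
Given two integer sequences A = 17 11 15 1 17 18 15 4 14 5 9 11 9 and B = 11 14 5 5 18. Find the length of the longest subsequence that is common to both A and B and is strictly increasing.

A longest common strictly increasing subsequence is 11, 14 (length 2); it appears in order in both A and B, and no longer such subsequence exists.

2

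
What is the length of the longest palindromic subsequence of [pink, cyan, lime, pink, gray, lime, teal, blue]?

One longest palindromic subsequence is lime gray lime (positions 3,5,6); it reads the same forward and backward, and the interval DP gives dp[1][8] = 3.

3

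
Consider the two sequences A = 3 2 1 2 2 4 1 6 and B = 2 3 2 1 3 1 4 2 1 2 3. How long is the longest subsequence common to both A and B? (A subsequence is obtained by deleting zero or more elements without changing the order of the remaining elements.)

A longest common subsequence is 3, 2, 1, 2, 2 (length 5); the LCS DP confirms no longer common subsequence exists.

5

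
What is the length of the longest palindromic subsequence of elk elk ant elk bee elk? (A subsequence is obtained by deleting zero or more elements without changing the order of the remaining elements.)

Using dp[i][j] = 2 + dp[i+1][j−1] if the ends match, else max(dp[i+1][j], dp[i][j−1]):
dp[1][6] = 5. A witness is elk elk ant elk elk at positions 1,2,3,4,6.

5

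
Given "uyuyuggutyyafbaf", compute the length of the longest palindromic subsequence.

8

Using dp[i][j] = 2 + dp[i+1][j−1] if the ends match, else max(dp[i+1][j], dp[i][j−1]):
dp[1][16] = 8. A witness is yyugguyy at positions 2,4,5,6,7,8,10,11.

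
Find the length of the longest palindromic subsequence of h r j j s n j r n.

5

One longest palindromic subsequence is rjnjr (positions 2,3,6,7,8); it reads the same forward and backward, and the interval DP gives dp[1][9] = 5.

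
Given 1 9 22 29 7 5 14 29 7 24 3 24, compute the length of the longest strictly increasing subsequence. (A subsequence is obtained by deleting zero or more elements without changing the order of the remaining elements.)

Let dp[i] be the longest increasing subsequence ending at position i. Then dp = [1, 2, 3, 4, 2, 2, 3, 4, 3, 4, 2, 4].
The maximum is 4; one witness is 1, 9, 22, 29 at positions 1,2,3,4.

4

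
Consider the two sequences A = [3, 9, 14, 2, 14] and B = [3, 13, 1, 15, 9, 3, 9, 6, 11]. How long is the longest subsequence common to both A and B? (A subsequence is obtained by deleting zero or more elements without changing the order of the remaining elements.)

2

Backtracking the LCS table gives one alignment: 3 (A1,B6) → 9 (A2,B7).
So the longest common subsequence has length 2.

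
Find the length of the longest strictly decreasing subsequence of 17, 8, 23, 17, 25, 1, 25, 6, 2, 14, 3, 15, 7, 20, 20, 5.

One longest decreasing subsequence is 23, 17, 14, 7, 5 (positions 3,4,10,13,16), of length 5; no longer one exists.

5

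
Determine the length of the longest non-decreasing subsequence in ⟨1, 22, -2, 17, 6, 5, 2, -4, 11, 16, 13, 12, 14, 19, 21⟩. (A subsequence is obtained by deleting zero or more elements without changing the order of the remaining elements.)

One longest non-decreasing subsequence is 1, 6, 11, 13, 14, 19, 21 (positions 1,5,9,11,13,14,15), of length 7; no longer one exists.

7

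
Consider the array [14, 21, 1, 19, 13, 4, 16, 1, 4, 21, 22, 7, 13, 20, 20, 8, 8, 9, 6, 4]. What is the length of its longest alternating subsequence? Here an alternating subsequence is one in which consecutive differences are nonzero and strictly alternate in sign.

13

Track the best alternating length ending on an up-step vs a down-step at each position: up/down = 1/1, 2/1, 1/3, 4/3, 4/5, 4/5, 6/5, 1/7, 8/7, 8/1, 8/1, 8/9, 10/9, 10/9, 10/9, 10/11, 10/11, 12/11, 8/13, 8/13.
The maximum over both is 13; one such subsequence is 14, 21, 1, 19, 13, 16, 1, 21, 7, 13, 8, 9, 6.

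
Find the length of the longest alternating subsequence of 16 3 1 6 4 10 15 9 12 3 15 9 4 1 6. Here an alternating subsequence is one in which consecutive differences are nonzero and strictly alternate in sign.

A longest alternating subsequence is 16, 3, 6, 4, 10, 9, 12, 3, 15, 4, 6 (positions 1,2,4,5,6,8,9,10,11,13,15); its 10 consecutive differences strictly alternate in sign, and length 11 is optimal.

11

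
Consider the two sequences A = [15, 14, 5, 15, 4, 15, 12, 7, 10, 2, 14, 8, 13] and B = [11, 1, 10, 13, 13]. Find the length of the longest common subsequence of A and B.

A longest common subsequence is 10, 13 (length 2); the LCS DP confirms no longer common subsequence exists.

2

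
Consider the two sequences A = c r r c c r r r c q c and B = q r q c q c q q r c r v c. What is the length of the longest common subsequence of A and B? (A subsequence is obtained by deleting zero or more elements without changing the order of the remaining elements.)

6

Backtracking the LCS table gives one alignment: r (A2,B2) → c (A4,B4) → c (A5,B6) → r (A6,B9) → r (A7,B11) → c (A11,B13).
So the longest common subsequence has length 6.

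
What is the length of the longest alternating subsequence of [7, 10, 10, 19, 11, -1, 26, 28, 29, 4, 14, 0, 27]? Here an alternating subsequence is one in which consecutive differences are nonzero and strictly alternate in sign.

8

A longest alternating subsequence is 7, 19, 11, 26, 4, 14, 0, 27 (positions 1,4,5,7,10,11,12,13); its 7 consecutive differences strictly alternate in sign, and length 8 is optimal.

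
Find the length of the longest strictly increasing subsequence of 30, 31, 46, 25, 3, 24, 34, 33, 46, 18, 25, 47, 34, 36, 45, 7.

6

One longest increasing subsequence is 30, 31, 33, 34, 36, 45 (positions 1,2,8,13,14,15), of length 6; no longer one exists.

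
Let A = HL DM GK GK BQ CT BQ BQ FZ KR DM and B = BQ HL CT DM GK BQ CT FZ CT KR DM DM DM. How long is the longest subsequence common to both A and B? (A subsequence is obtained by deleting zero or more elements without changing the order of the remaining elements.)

8

Backtracking the LCS table gives one alignment: HL (A1,B2) → DM (A2,B4) → GK (A4,B5) → BQ (A5,B6) → CT (A6,B7) → FZ (A9,B8) → KR (A10,B10) → DM (A11,B13).
So the longest common subsequence has length 8.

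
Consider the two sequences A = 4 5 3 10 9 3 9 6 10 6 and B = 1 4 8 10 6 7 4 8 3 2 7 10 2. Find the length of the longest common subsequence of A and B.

Backtracking the LCS table gives one alignment: 4 (A1,B2) → 10 (A4,B4) → 3 (A6,B9) → 10 (A9,B12).
So the longest common subsequence has length 4.

4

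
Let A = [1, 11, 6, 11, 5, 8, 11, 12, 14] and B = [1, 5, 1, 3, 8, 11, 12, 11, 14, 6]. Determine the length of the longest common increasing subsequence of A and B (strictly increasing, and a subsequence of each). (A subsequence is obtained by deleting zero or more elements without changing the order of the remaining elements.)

6

For each value that appears in both, track the longest common increasing run ending there.
The best achievable length is 6; one witness is 1, 5, 8, 11, 12, 14 (A-positions 1,5,6,7,8,9, B-positions 1,2,5,6,7,9).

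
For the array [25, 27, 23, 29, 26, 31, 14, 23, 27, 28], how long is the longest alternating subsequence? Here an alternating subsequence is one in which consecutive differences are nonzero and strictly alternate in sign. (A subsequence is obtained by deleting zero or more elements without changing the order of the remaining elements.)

Track the best alternating length ending on an up-step vs a down-step at each position: up/down = 1/1, 2/1, 1/3, 4/1, 4/5, 6/1, 1/7, 8/7, 8/7, 8/7.
The maximum over both is 8; one such subsequence is 25, 27, 23, 29, 26, 31, 14, 23.

8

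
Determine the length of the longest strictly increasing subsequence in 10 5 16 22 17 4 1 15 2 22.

4

One longest increasing subsequence is 10, 16, 17, 22 (positions 1,3,5,10), of length 4; no longer one exists.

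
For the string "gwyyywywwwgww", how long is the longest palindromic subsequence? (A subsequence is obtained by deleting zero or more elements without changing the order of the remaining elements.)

8

One longest palindromic subsequence is gwyyyywg (positions 1,2,3,4,5,7,10,11); it reads the same forward and backward, and the interval DP gives dp[1][13] = 8.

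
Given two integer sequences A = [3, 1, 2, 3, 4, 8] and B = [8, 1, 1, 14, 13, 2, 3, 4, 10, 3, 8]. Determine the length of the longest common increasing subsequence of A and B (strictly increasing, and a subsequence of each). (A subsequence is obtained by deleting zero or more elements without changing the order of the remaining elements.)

For each value that appears in both, track the longest common increasing run ending there.
The best achievable length is 5; one witness is 1, 2, 3, 4, 8 (A-positions 2,3,4,5,6, B-positions 2,6,7,8,11).

5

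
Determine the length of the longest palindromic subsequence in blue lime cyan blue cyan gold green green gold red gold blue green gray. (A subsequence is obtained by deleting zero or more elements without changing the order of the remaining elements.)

Using dp[i][j] = 2 + dp[i+1][j−1] if the ends match, else max(dp[i+1][j], dp[i][j−1]):
dp[1][14] = 6. A witness is blue gold green green gold blue at positions 4,6,7,8,11,12.

6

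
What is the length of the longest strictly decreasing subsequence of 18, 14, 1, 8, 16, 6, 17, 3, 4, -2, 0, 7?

6

One longest decreasing subsequence is 18, 14, 8, 6, 3, -2 (positions 1,2,4,6,8,10), of length 6; no longer one exists.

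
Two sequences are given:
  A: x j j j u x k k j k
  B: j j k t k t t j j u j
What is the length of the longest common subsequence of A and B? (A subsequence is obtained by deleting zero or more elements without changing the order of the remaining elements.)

5

Backtracking the LCS table gives one alignment: j (A2,B2) → j (A3,B8) → j (A4,B9) → u (A5,B10) → j (A9,B11).
So the longest common subsequence has length 5.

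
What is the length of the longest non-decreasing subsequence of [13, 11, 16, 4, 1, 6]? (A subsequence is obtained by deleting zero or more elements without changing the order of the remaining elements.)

2

Scanning left to right, the best length ending at each element is: 13→1, 11→1, 16→2, 4→1, 1→1, 6→2.
So the longest non-decreasing subsequence has length 2, e.g. 13, 16.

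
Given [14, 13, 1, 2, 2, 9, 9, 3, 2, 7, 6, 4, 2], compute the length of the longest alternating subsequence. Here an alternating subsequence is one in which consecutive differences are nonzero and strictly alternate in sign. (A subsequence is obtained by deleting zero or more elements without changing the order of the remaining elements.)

6

Track the best alternating length ending on an up-step vs a down-step at each position: up/down = 1/1, 1/2, 1/2, 3/2, 3/2, 3/2, 3/2, 3/4, 3/4, 5/4, 5/6, 5/6, 3/6.
The maximum over both is 6; one such subsequence is 14, 1, 9, 3, 7, 6.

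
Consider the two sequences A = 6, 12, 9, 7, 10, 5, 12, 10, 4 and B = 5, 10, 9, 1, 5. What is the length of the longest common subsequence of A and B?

2

Backtracking the LCS table gives one alignment: 9 (A3,B3) → 5 (A6,B5).
So the longest common subsequence has length 2.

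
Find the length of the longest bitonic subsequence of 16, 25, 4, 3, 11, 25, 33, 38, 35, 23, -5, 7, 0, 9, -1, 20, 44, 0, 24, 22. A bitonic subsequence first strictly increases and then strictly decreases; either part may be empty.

One longest bitonic subsequence is 4, 11, 25, 33, 38, 35, 23, 7, 0, -1 (positions 3,5,6,7,8,9,10,12,13,15): it rises to 38 then falls. Length 10 is optimal.

10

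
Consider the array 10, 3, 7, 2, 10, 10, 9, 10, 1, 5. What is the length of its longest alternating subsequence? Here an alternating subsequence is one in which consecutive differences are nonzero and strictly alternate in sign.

9

A longest alternating subsequence is 10, 3, 7, 2, 10, 9, 10, 1, 5 (positions 1,2,3,4,5,7,8,9,10); its 8 consecutive differences strictly alternate in sign, and length 9 is optimal.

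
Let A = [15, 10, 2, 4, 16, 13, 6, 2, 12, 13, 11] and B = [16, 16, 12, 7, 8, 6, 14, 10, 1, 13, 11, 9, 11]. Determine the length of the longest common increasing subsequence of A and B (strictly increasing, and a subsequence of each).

A longest common strictly increasing subsequence is 10, 13 (length 2); it appears in order in both A and B, and no longer such subsequence exists.

2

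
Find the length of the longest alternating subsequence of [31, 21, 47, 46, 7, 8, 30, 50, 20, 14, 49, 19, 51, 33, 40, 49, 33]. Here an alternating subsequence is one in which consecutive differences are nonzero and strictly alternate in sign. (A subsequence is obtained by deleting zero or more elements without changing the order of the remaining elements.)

12

Track the best alternating length ending on an up-step vs a down-step at each position: up/down = 1/1, 1/2, 3/1, 3/4, 1/4, 5/4, 5/4, 5/1, 5/6, 5/6, 7/6, 7/8, 9/1, 9/10, 11/10, 11/10, 9/12.
The maximum over both is 12; one such subsequence is 31, 21, 47, 7, 30, 20, 49, 19, 51, 33, 40, 33.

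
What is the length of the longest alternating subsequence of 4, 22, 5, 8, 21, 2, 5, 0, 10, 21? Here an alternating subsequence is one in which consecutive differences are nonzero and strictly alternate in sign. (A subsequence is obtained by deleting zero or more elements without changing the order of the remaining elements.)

A longest alternating subsequence is 4, 22, 5, 8, 2, 5, 0, 10 (positions 1,2,3,4,6,7,8,9); its 7 consecutive differences strictly alternate in sign, and length 8 is optimal.

8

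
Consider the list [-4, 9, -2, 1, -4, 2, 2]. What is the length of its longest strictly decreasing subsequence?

Let dp[i] be the longest decreasing subsequence ending at position i. Then dp = [1, 1, 2, 2, 3, 2, 2].
The maximum is 3; one witness is 9, -2, -4 at positions 2,3,5.

3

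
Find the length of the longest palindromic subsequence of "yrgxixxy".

One longest palindromic subsequence is yxxxy (positions 1,4,6,7,8); it reads the same forward and backward, and the interval DP gives dp[1][8] = 5.

5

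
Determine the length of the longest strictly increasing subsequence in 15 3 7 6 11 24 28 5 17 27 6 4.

5

One longest increasing subsequence is 3, 7, 11, 24, 28 (positions 2,3,5,6,7), of length 5; no longer one exists.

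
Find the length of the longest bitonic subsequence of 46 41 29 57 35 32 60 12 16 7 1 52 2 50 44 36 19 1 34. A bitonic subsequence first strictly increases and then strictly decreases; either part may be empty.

9

One longest bitonic subsequence is 46, 57, 60, 52, 50, 44, 36, 19, 1 (positions 1,4,7,12,14,15,16,17,18): it rises to 60 then falls. Length 9 is optimal.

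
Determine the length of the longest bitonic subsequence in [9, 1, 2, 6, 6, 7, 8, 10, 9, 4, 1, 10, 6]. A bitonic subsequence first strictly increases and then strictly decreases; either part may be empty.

9

Let inc[i] be the LIS ending at i and dec[i] the longest strictly decreasing subsequence starting at i. inc = [1, 1, 2, 3, 3, 4, 5, 6, 6, 3, 1, 7, 4], dec = [4, 1, 2, 3, 3, 3, 3, 4, 3, 2, 1, 2, 1].
max_i inc[i]+dec[i]−1 = 9, with one witness 1, 2, 6, 7, 8, 10, 9, 4, 1.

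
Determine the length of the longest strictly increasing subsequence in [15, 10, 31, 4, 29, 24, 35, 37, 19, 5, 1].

4

One longest increasing subsequence is 15, 31, 35, 37 (positions 1,3,7,8), of length 4; no longer one exists.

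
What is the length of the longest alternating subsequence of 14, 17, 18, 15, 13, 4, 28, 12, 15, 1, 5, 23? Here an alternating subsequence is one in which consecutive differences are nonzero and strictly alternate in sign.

A longest alternating subsequence is 14, 17, 15, 28, 12, 15, 1, 5 (positions 1,2,4,7,8,9,10,11); its 7 consecutive differences strictly alternate in sign, and length 8 is optimal.

8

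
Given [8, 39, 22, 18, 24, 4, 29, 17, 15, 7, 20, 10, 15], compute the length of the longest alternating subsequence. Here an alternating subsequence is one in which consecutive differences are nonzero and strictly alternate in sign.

A longest alternating subsequence is 8, 39, 22, 24, 4, 29, 17, 20, 10, 15 (positions 1,2,3,5,6,7,8,11,12,13); its 9 consecutive differences strictly alternate in sign, and length 10 is optimal.

10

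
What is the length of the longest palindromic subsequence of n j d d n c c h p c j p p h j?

One longest palindromic subsequence is jhppphj (positions 2,8,9,12,13,14,15); it reads the same forward and backward, and the interval DP gives dp[1][15] = 7.

7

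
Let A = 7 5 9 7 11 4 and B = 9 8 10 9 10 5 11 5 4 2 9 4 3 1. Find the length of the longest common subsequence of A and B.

A longest common subsequence is 5, 9, 4 (length 3); the LCS DP confirms no longer common subsequence exists.

3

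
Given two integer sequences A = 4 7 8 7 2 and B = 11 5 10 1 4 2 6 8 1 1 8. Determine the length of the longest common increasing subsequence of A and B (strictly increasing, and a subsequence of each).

For each value that appears in both, track the longest common increasing run ending there.
The best achievable length is 2; one witness is 4, 8 (A-positions 1,3, B-positions 5,8).

2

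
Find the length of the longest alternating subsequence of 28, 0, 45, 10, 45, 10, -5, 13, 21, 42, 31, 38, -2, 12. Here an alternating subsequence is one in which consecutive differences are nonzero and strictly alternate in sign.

11

A longest alternating subsequence is 28, 0, 45, 10, 45, 10, 42, 31, 38, -2, 12 (positions 1,2,3,4,5,6,10,11,12,13,14); its 10 consecutive differences strictly alternate in sign, and length 11 is optimal.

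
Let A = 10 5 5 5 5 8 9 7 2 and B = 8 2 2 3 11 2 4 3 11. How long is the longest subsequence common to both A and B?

2

Backtracking the LCS table gives one alignment: 8 (A6,B1) → 2 (A9,B6).
So the longest common subsequence has length 2.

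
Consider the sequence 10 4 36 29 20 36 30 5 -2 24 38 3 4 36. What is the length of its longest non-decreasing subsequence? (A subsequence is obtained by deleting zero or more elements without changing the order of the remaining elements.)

4

Let dp[i] be the longest non-decreasing subsequence ending at position i. Then dp = [1, 1, 2, 2, 2, 3, 3, 2, 1, 3, 4, 2, 3, 4].
The maximum is 4; one witness is 10, 36, 36, 38 at positions 1,3,6,11.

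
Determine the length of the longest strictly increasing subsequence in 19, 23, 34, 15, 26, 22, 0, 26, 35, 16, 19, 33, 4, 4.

Scanning left to right, the best length ending at each element is: 19→1, 23→2, 34→3, 15→1, 26→3, 22→2, 0→1, 26→3, 35→4, 16→2, 19→3, 33→4, 4→2, 4→2.
So the longest increasing subsequence has length 4, e.g. 19, 23, 34, 35.

4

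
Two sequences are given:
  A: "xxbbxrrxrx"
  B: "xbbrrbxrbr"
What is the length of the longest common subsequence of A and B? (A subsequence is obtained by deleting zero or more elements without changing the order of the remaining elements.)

Backtracking the LCS table gives one alignment: x (A2,B1) → b (A3,B2) → b (A4,B3) → r (A6,B4) → r (A7,B5) → x (A8,B7) → r (A9,B10).
So the longest common subsequence has length 7.

7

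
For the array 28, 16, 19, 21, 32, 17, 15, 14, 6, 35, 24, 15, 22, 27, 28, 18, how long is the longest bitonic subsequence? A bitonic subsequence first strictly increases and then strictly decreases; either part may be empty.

Let inc[i] be the LIS ending at i and dec[i] the longest strictly decreasing subsequence starting at i. inc = [1, 1, 2, 3, 4, 2, 1, 1, 1, 5, 4, 2, 4, 5, 6, 3], dec = [6, 4, 5, 5, 5, 4, 3, 2, 1, 4, 3, 1, 2, 2, 2, 1].
max_i inc[i]+dec[i]−1 = 8, with one witness 16, 19, 21, 32, 17, 15, 14, 6.

8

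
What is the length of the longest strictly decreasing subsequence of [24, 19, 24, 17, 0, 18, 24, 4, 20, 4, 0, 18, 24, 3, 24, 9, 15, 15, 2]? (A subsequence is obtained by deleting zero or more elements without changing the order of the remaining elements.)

6

Scanning left to right, the best length ending at each element is: 24→1, 19→2, 24→1, 17→3, 0→4, 18→3, 24→1, 4→4, 20→2, 4→4, 0→5, 18→3, 24→1, 3→5, 24→1, 9→4, 15→4, 15→4, 2→6.
So the longest decreasing subsequence has length 6, e.g. 24, 19, 17, 4, 3, 2.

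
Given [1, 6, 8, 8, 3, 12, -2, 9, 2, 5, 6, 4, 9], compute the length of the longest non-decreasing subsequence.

Scanning left to right, the best length ending at each element is: 1→1, 6→2, 8→3, 8→4, 3→2, 12→5, -2→1, 9→5, 2→2, 5→3, 6→4, 4→3, 9→6.
So the longest non-decreasing subsequence has length 6, e.g. 1, 6, 8, 8, 9, 9.

6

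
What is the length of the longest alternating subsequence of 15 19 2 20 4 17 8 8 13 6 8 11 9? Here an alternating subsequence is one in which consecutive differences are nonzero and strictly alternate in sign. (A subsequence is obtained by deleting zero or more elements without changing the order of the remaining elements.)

Track the best alternating length ending on an up-step vs a down-step at each position: up/down = 1/1, 2/1, 1/3, 4/1, 4/5, 6/5, 6/7, 6/7, 8/7, 6/9, 10/9, 10/9, 10/11.
The maximum over both is 11; one such subsequence is 15, 19, 2, 20, 4, 17, 8, 13, 6, 11, 9.

11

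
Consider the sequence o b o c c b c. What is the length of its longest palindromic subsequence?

Using dp[i][j] = 2 + dp[i+1][j−1] if the ends match, else max(dp[i+1][j], dp[i][j−1]):
dp[1][7] = 4. A witness is bccb at positions 2,4,5,6.

4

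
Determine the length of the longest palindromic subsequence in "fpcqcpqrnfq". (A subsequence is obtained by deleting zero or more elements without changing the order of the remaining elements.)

Using dp[i][j] = 2 + dp[i+1][j−1] if the ends match, else max(dp[i+1][j], dp[i][j−1]):
dp[1][11] = 7. A witness is fpcqcpf at positions 1,2,3,4,5,6,10.

7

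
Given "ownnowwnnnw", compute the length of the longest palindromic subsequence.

Using dp[i][j] = 2 + dp[i+1][j−1] if the ends match, else max(dp[i+1][j], dp[i][j−1]):
dp[1][11] = 8. A witness is wnnwwnnw at positions 2,3,4,6,7,9,10,11.

8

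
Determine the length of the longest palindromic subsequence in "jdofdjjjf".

One longest palindromic subsequence is fjjjf (positions 4,6,7,8,9); it reads the same forward and backward, and the interval DP gives dp[1][9] = 5.

5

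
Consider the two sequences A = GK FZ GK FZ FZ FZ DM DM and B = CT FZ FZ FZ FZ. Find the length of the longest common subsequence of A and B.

Backtracking the LCS table gives one alignment: FZ (A2,B2) → FZ (A4,B3) → FZ (A5,B4) → FZ (A6,B5).
So the longest common subsequence has length 4.

4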